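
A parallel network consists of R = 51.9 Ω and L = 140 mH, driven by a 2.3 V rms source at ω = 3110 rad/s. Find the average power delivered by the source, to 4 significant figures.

X_L = ωL = 435.4 Ω
Parallel: admittances add. Y = 1/R + 1/(jωL)
Y = (0.01927 − j0.002297) S
|Y| = 0.01940 S → |Z| = 1/|Y| = 51.54 Ω, ∠Z = −∠Y = 6.798°
I = V/|Z| = 44.63 mA
P = VI cos φ = 2.3 × 0.04463 × cos(6.798°) = 101.9 mW

101.9 mW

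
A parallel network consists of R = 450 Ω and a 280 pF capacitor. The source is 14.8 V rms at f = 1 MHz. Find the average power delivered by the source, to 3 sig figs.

487 mW

ω = 2πf = 6.283e+06 rad/s
X_C = 1/(ωC) = 568 Ω
Parallel: admittances add. Y = 1/R + jωC
Y = (0.00222 + j0.00176) S
|Y| = 0.00283 S → |Z| = 1/|Y| = 353 Ω, ∠Z = −∠Y = -38.4°
I = V/|Z| = 41.9 mA
P = VI cos φ = 14.8 × 0.0419 × cos(-38.4°) = 487 mW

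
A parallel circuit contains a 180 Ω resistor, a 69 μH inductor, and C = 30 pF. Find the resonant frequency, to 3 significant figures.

3.50 MHz

ω₀ = 1/√(LC) = 1/√(6.9e-05 × 3e-11) = 2.198e+07 rad/s
f₀ = ω₀/(2π) = 3.50 MHz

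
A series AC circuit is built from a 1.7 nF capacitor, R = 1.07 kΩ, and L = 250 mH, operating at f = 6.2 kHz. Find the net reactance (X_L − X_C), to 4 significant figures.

-5361 Ω

ω = 2πf = 38960 rad/s
X_L = ωL = 9739 Ω
X_C = 1/(ωC) = 15100 Ω
X = 9739 − 15100 = -5361 Ω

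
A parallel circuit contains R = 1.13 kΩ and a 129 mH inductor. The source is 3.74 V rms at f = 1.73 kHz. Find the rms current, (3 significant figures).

4.25 mA

ω = 2πf = 10870 rad/s
X_L = ωL = 1400 Ω
Parallel: admittances add. Y = 1/R + 1/(jωL)
Y = (0.000885 − j0.000713) S
|Y| = 0.00114 S → |Z| = 1/|Y| = 880 Ω, ∠Z = −∠Y = 38.9°
I = V/|Z| = 3.74/880 = 4.25 mA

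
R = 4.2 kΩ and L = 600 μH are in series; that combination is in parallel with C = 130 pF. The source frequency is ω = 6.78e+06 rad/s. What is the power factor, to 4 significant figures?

X_L = ωL = 4068 Ω
X_C = 1/(ωC) = 1135 Ω
Branch 1 (R+jX_L): Z₁ = 4200 + j4068 Ω, |Z₁| = 5847 Ω
Branch 2 (−jX_C): Z₂ = −j1135 Ω
Parallel: Z = Z₁Z₂/(Z₁+Z₂), |Z| = 1295 Ω, ∠Z = -80.85°
cos φ = cos(-80.85°) = 0.1591

0.1591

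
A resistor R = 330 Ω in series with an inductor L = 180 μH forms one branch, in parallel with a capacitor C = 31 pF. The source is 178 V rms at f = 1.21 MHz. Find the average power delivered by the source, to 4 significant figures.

5.276 W

ω = 2πf = 7.603e+06 rad/s
X_L = ωL = 1368 Ω
X_C = 1/(ωC) = 4243 Ω
Branch 1 (R+jX_L): Z₁ = 330.0 + j1368 Ω, |Z₁| = 1408 Ω
Branch 2 (−jX_C): Z₂ = −j4243 Ω
Parallel: Z = Z₁Z₂/(Z₁+Z₂), |Z| = 2064 Ω, ∠Z = 69.89°
I = V/|Z| = 86.23 mA
P = VI cos φ = 178 × 0.08623 × cos(69.89°) = 5.276 W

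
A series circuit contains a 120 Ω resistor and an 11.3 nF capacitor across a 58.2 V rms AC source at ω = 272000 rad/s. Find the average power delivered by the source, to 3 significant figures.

3.38 W

X_C = 1/(ωC) = 325 Ω
Z = 120 − j325 Ω
|Z| = √(120² + 325²) = 347 Ω
∠Z = arctan(-325/120) = -69.8°
I = V/|Z| = 168 mA
P = VI cos φ = 58.2 × 0.168 × cos(-69.8°) = 3.38 W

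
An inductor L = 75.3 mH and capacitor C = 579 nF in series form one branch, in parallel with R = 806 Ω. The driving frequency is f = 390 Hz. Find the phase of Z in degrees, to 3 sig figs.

ω = 2πf = 2450 rad/s
X_L = ωL = 185 Ω
X_C = 1/(ωC) = 705 Ω
Branch 1: Z₁ = R = 806 Ω
Branch 2 (series LC): Z₂ = j(X_L − X_C) = −j520 Ω
Parallel: Z = Z₁Z₂/(Z₁+Z₂), |Z| = 437 Ω, ∠Z = -57.2°

-57.2°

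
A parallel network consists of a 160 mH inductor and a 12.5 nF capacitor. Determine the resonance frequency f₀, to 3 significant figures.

ω₀ = 1/√(LC) = 1/√(0.16 × 1.25e-08) = 22360 rad/s
f₀ = ω₀/(2π) = 3.56 kHz

3.56 kHz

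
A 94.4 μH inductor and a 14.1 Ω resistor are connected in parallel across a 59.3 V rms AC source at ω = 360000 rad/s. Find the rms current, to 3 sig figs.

4.55 A

X_L = ωL = 34.0 Ω
Parallel: admittances add. Y = 1/R + 1/(jωL)
Y = (0.0709 − j0.0294) S
|Y| = 0.0768 S → |Z| = 1/|Y| = 13.0 Ω, ∠Z = −∠Y = 22.5°
I = V/|Z| = 59.3/13.0 = 4.55 A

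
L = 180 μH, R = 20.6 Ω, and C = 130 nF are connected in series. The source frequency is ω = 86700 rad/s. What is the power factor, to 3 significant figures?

0.271

X_L = ωL = 15.6 Ω
X_C = 1/(ωC) = 88.7 Ω
Net reactance X = X_L − X_C = -73.1 Ω
Z = 20.6 − j73.1 Ω
|Z| = √(20.6² + 73.1²) = 76.0 Ω
∠Z = arctan(-73.1/20.6) = -74.3°
cos φ = cos(-74.3°) = 0.271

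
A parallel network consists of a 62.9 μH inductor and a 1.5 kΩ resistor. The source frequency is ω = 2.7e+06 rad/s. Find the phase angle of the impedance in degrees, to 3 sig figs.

83.5°

X_L = ωL = 170 Ω
Parallel: admittances add. Y = 1/R + 1/(jωL)
Y = (0.000667 − j0.00589) S
|Y| = 0.00593 S → |Z| = 1/|Y| = 169 Ω, ∠Z = −∠Y = 83.5°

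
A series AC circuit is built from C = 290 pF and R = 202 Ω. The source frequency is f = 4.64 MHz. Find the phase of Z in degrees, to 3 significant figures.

ω = 2πf = 2.915e+07 rad/s
X_C = 1/(ωC) = 118 Ω
Z = 202 − j118 Ω
|Z| = √(202² + 118²) = 234 Ω
∠Z = arctan(-118/202) = -30.4°

-30.4°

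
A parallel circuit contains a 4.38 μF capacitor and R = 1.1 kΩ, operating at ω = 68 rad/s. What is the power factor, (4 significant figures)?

X_C = 1/(ωC) = 3358 Ω
Parallel: admittances add. Y = 1/R + jωC
Y = (0.0009091 + j0.0002978) S
|Y| = 0.0009566 S → |Z| = 1/|Y| = 1045 Ω, ∠Z = −∠Y = -18.14°
cos φ = cos(-18.14°) = 0.9503

0.9503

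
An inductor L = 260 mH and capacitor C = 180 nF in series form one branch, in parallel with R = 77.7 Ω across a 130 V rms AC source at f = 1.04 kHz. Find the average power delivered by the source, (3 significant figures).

218 W

ω = 2πf = 6535 rad/s
X_L = ωL = 1700 Ω
X_C = 1/(ωC) = 850 Ω
Branch 1: Z₁ = R = 77.7 Ω
Branch 2 (series LC): Z₂ = j(X_L − X_C) = j849 Ω
Parallel: Z = Z₁Z₂/(Z₁+Z₂), |Z| = 77.4 Ω, ∠Z = 5.23°
I = V/|Z| = 1.68 A
P = VI cos φ = 130 × 1.68 × cos(5.23°) = 218 W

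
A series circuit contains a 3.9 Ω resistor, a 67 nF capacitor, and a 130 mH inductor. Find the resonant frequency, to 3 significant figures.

ω₀ = 1/√(LC) = 1/√(0.13 × 6.7e-08) = 10710 rad/s
f₀ = ω₀/(2π) = 1.71 kHz

1.71 kHz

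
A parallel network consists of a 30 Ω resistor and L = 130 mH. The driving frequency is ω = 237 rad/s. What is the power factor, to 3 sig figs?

X_L = ωL = 30.8 Ω
Parallel: admittances add. Y = 1/R + 1/(jωL)
Y = (0.0333 − j0.0325) S
|Y| = 0.0465 S → |Z| = 1/|Y| = 21.5 Ω, ∠Z = −∠Y = 44.2°
cos φ = cos(44.2°) = 0.716

0.716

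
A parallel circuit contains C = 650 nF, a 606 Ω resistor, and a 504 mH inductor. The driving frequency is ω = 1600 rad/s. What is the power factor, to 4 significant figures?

0.9927

X_L = ωL = 806.4 Ω
X_C = 1/(ωC) = 961.5 Ω
Parallel: admittances add. Y = 1/R + 1/(jωL) + jωC
Y = (0.001650 − j0.0002001) S
|Y| = 0.001662 S → |Z| = 1/|Y| = 601.6 Ω, ∠Z = −∠Y = 6.913°
cos φ = cos(6.913°) = 0.9927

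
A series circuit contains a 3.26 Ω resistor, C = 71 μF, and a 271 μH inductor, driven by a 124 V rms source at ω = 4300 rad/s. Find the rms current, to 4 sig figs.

X_L = ωL = 1.165 Ω
X_C = 1/(ωC) = 3.275 Ω
Net reactance X = X_L − X_C = -2.110 Ω
Z = 3.260 − j2.110 Ω
|Z| = √(3.260² + 2.110²) = 3.883 Ω
I = V/|Z| = 124/3.883 = 31.93 A

31.93 A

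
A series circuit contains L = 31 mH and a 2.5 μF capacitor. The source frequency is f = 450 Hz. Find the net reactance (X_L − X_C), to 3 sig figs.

ω = 2πf = 2827 rad/s
X_L = ωL = 87.7 Ω
X_C = 1/(ωC) = 141 Ω
X = 87.7 − 141 = -53.8 Ω

-53.8 Ω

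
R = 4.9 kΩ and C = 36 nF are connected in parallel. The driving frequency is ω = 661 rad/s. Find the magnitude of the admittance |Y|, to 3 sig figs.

205 μS

X_C = 1/(ωC) = 42000 Ω
Parallel: admittances add. Y = 1/R + jωC
Y = (0.000204 + j2.38e-05) S
|Y| = 0.000205 S → |Z| = 1/|Y| = 4870 Ω, ∠Z = −∠Y = -6.65°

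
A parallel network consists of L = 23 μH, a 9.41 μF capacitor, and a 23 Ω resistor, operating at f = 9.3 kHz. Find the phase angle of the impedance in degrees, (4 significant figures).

ω = 2πf = 58430 rad/s
X_L = ωL = 1.344 Ω
X_C = 1/(ωC) = 1.819 Ω
Parallel: admittances add. Y = 1/R + 1/(jωL) + jωC
Y = (0.04348 − j0.1942) S
|Y| = 0.1990 S → |Z| = 1/|Y| = 5.025 Ω, ∠Z = −∠Y = 77.38°

77.38°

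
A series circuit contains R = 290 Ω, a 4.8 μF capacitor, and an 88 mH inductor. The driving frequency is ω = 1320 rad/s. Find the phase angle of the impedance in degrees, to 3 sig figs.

X_L = ωL = 116 Ω
X_C = 1/(ωC) = 158 Ω
Net reactance X = X_L − X_C = -41.7 Ω
Z = 290 − j41.7 Ω
|Z| = √(290² + 41.7²) = 293 Ω
∠Z = arctan(-41.7/290) = -8.18°

-8.18°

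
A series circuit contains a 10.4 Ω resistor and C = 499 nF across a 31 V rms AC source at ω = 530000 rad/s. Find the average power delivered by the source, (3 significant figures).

81.6 W

X_C = 1/(ωC) = 3.78 Ω
Z = 10.4 − j3.78 Ω
|Z| = √(10.4² + 3.78²) = 11.1 Ω
∠Z = arctan(-3.78/10.4) = -20.0°
I = V/|Z| = 2.80 A
P = VI cos φ = 31 × 2.80 × cos(-20.0°) = 81.6 W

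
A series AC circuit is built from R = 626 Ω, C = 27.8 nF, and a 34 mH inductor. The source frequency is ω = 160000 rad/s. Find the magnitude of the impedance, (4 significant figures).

X_L = ωL = 5440 Ω
X_C = 1/(ωC) = 224.8 Ω
Net reactance X = X_L − X_C = 5215 Ω
Z = 626.0 + j5215 Ω
|Z| = √(626.0² + 5215²) = 5253 Ω

5253 Ω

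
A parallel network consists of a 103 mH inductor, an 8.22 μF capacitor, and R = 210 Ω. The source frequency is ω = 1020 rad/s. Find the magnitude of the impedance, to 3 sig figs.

204 Ω

X_L = ωL = 105 Ω
X_C = 1/(ωC) = 119 Ω
Parallel: admittances add. Y = 1/R + 1/(jωL) + jωC
Y = (0.00476 − j0.00113) S
|Y| = 0.00490 S → |Z| = 1/|Y| = 204 Ω, ∠Z = −∠Y = 13.4°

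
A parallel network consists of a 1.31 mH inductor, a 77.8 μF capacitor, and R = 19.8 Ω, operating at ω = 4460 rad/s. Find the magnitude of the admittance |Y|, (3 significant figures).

183 mS

X_L = ωL = 5.84 Ω
X_C = 1/(ωC) = 2.88 Ω
Parallel: admittances add. Y = 1/R + 1/(jωL) + jωC
Y = (0.0505 + j0.176) S
|Y| = 0.183 S → |Z| = 1/|Y| = 5.47 Ω, ∠Z = −∠Y = -74.0°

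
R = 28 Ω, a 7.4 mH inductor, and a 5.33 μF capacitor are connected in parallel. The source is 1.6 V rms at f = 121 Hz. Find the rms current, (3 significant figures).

284 mA

ω = 2πf = 760.3 rad/s
X_L = ωL = 5.63 Ω
X_C = 1/(ωC) = 247 Ω
Parallel: admittances add. Y = 1/R + 1/(jωL) + jωC
Y = (0.0357 − j0.174) S
|Y| = 0.177 S → |Z| = 1/|Y| = 5.64 Ω, ∠Z = −∠Y = 78.4°
I = V/|Z| = 1.6/5.64 = 284 mA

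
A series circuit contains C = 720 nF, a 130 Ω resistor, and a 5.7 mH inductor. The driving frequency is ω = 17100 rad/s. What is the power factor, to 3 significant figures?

0.992

X_L = ωL = 97.5 Ω
X_C = 1/(ωC) = 81.2 Ω
Net reactance X = X_L − X_C = 16.2 Ω
Z = 130 + j16.2 Ω
|Z| = √(130² + 16.2²) = 131 Ω
∠Z = arctan(16.2/130) = 7.12°
cos φ = cos(7.12°) = 0.992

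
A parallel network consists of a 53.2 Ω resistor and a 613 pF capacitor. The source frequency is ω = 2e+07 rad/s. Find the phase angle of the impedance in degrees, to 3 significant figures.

-33.1°

X_C = 1/(ωC) = 81.6 Ω
Parallel: admittances add. Y = 1/R + jωC
Y = (0.0188 + j0.0123) S
|Y| = 0.0224 S → |Z| = 1/|Y| = 44.6 Ω, ∠Z = −∠Y = -33.1°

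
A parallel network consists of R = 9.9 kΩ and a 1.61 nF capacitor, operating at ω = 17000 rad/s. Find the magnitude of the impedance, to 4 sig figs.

X_C = 1/(ωC) = 36540 Ω
Parallel: admittances add. Y = 1/R + jωC
Y = (0.0001010 + j2.737e-05) S
|Y| = 0.0001047 S → |Z| = 1/|Y| = 9555 Ω, ∠Z = −∠Y = -15.16°

9555 Ω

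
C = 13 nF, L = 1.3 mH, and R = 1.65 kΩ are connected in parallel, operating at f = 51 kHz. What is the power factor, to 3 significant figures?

ω = 2πf = 320400 rad/s
X_L = ωL = 417 Ω
X_C = 1/(ωC) = 240 Ω
Parallel: admittances add. Y = 1/R + 1/(jωL) + jωC
Y = (0.000606 + j0.00177) S
|Y| = 0.00187 S → |Z| = 1/|Y| = 536 Ω, ∠Z = −∠Y = -71.1°
cos φ = cos(-71.1°) = 0.325

0.325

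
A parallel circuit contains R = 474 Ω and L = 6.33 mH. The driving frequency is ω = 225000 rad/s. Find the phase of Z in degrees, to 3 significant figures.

X_L = ωL = 1420 Ω
Parallel: admittances add. Y = 1/R + 1/(jωL)
Y = (0.00211 − j0.000702) S
|Y| = 0.00222 S → |Z| = 1/|Y| = 450 Ω, ∠Z = −∠Y = 18.4°

18.4°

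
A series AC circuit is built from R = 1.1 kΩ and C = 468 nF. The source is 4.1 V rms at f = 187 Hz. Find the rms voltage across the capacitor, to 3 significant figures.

ω = 2πf = 1175 rad/s
X_C = 1/(ωC) = 1820 Ω
Z = 1100 − j1820 Ω
|Z| = √(1100² + 1820²) = 2130 Ω
I = V/|Z| = 1.93 mA
V_C = I·|Z_C| = 0.00193 × 1820 = 3.51 V

3.51 V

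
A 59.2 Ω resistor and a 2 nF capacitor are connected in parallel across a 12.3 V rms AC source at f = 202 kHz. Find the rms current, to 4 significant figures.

ω = 2πf = 1.269e+06 rad/s
X_C = 1/(ωC) = 393.9 Ω
Parallel: admittances add. Y = 1/R + jωC
Y = (0.01689 + j0.002538) S
|Y| = 0.01708 S → |Z| = 1/|Y| = 58.54 Ω, ∠Z = −∠Y = -8.546°
I = V/|Z| = 12.3/58.54 = 210.1 mA

210.1 mA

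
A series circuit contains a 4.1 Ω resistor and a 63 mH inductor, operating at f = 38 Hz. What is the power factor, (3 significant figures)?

ω = 2πf = 238.8 rad/s
X_L = ωL = 15.0 Ω
Z = 4.10 + j15.0 Ω
|Z| = √(4.10² + 15.0²) = 15.6 Ω
∠Z = arctan(15.0/4.10) = 74.8°
cos φ = cos(74.8°) = 0.263

0.263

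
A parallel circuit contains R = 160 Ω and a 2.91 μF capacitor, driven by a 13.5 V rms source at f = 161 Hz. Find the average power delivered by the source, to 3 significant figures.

ω = 2πf = 1012 rad/s
X_C = 1/(ωC) = 340 Ω
Parallel: admittances add. Y = 1/R + jωC
Y = (0.00625 + j0.00294) S
|Y| = 0.00691 S → |Z| = 1/|Y| = 145 Ω, ∠Z = −∠Y = -25.2°
I = V/|Z| = 93.3 mA
P = VI cos φ = 13.5 × 0.0933 × cos(-25.2°) = 1.14 W

1.14 W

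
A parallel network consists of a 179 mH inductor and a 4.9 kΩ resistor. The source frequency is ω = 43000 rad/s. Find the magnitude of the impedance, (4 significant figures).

4133 Ω

X_L = ωL = 7697 Ω
Parallel: admittances add. Y = 1/R + 1/(jωL)
Y = (0.0002041 − j0.0001299) S
|Y| = 0.0002419 S → |Z| = 1/|Y| = 4133 Ω, ∠Z = −∠Y = 32.48°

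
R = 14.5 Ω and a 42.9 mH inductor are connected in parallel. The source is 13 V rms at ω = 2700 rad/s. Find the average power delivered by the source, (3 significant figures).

X_L = ωL = 116 Ω
Parallel: admittances add. Y = 1/R + 1/(jωL)
Y = (0.0690 − j0.00863) S
|Y| = 0.0695 S → |Z| = 1/|Y| = 14.4 Ω, ∠Z = −∠Y = 7.14°
I = V/|Z| = 904 mA
P = VI cos φ = 13 × 0.904 × cos(7.14°) = 11.7 W

11.7 W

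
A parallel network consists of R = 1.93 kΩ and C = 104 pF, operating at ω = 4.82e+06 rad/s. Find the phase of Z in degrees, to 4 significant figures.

X_C = 1/(ωC) = 1995 Ω
Parallel: admittances add. Y = 1/R + jωC
Y = (0.0005181 + j0.0005013) S
|Y| = 0.0007209 S → |Z| = 1/|Y| = 1387 Ω, ∠Z = −∠Y = -44.05°

-44.05°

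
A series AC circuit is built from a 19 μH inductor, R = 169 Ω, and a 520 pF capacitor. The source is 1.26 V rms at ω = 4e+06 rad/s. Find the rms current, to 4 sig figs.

X_L = ωL = 76.00 Ω
X_C = 1/(ωC) = 480.8 Ω
Net reactance X = X_L − X_C = -404.8 Ω
Z = 169.0 − j404.8 Ω
|Z| = √(169.0² + 404.8²) = 438.6 Ω
I = V/|Z| = 1.26/438.6 = 2.873 mA

2.873 mA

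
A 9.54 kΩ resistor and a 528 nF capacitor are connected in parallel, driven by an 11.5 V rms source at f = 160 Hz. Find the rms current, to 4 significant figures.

6.222 mA

ω = 2πf = 1005 rad/s
X_C = 1/(ωC) = 1884 Ω
Parallel: admittances add. Y = 1/R + jωC
Y = (0.0001048 + j0.0005308) S
|Y| = 0.0005411 S → |Z| = 1/|Y| = 1848 Ω, ∠Z = −∠Y = -78.83°
I = V/|Z| = 11.5/1848 = 6.222 mA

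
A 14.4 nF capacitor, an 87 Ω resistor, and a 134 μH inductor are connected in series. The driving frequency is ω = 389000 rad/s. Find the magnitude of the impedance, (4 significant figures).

153.4 Ω

X_L = ωL = 52.13 Ω
X_C = 1/(ωC) = 178.5 Ω
Net reactance X = X_L − X_C = -126.4 Ω
Z = 87.00 − j126.4 Ω
|Z| = √(87.00² + 126.4²) = 153.4 Ω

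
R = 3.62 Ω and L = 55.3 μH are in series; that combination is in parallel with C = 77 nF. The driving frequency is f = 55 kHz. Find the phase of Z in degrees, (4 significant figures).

ω = 2πf = 345600 rad/s
X_L = ωL = 19.11 Ω
X_C = 1/(ωC) = 37.58 Ω
Branch 1 (R+jX_L): Z₁ = 3.620 + j19.11 Ω, |Z₁| = 19.45 Ω
Branch 2 (−jX_C): Z₂ = −j37.58 Ω
Parallel: Z = Z₁Z₂/(Z₁+Z₂), |Z| = 38.84 Ω, ∠Z = 68.19°

68.19°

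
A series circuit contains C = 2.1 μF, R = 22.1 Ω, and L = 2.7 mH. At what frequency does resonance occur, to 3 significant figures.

ω₀ = 1/√(LC) = 1/√(0.0027 × 2.1e-06) = 13280 rad/s
f₀ = ω₀/(2π) = 2.11 kHz

2.11 kHz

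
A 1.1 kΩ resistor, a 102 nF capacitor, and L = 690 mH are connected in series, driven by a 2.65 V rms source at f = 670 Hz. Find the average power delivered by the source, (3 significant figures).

5.01 mW

ω = 2πf = 4210 rad/s
X_L = ωL = 2900 Ω
X_C = 1/(ωC) = 2330 Ω
Net reactance X = X_L − X_C = 576 Ω
Z = 1100 + j576 Ω
|Z| = √(1100² + 576²) = 1240 Ω
∠Z = arctan(576/1100) = 27.6°
I = V/|Z| = 2.13 mA
P = VI cos φ = 2.65 × 0.00213 × cos(27.6°) = 5.01 mW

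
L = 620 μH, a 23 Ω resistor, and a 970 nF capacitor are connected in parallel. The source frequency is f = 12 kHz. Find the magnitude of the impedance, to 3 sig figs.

14.8 Ω

ω = 2πf = 75400 rad/s
X_L = ωL = 46.7 Ω
X_C = 1/(ωC) = 13.7 Ω
Parallel: admittances add. Y = 1/R + 1/(jωL) + jωC
Y = (0.0435 + j0.0517) S
|Y| = 0.0676 S → |Z| = 1/|Y| = 14.8 Ω, ∠Z = −∠Y = -50.0°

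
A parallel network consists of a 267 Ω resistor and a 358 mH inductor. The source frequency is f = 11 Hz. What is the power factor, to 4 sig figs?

0.09228

ω = 2πf = 69.12 rad/s
X_L = ωL = 24.74 Ω
Parallel: admittances add. Y = 1/R + 1/(jωL)
Y = (0.003745 − j0.04042) S
|Y| = 0.04059 S → |Z| = 1/|Y| = 24.64 Ω, ∠Z = −∠Y = 84.71°
cos φ = cos(84.71°) = 0.09228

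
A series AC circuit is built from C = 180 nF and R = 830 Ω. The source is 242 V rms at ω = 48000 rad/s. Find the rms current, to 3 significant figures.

289 mA

X_C = 1/(ωC) = 116 Ω
Z = 830 − j116 Ω
|Z| = √(830² + 116²) = 838 Ω
I = V/|Z| = 242/838 = 289 mA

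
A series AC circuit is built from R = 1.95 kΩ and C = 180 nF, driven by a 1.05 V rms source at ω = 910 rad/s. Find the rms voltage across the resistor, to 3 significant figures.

0.319 V

X_C = 1/(ωC) = 6110 Ω
Z = 1950 − j6110 Ω
|Z| = √(1950² + 6110²) = 6410 Ω
I = V/|Z| = 164 μA
V_R = I·|Z_R| = 0.000164 × 1950 = 0.319 V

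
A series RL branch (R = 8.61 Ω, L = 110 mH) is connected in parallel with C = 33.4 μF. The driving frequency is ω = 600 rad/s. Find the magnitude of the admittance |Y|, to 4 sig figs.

X_L = ωL = 66.00 Ω
X_C = 1/(ωC) = 49.90 Ω
Branch 1 (R+jX_L): Z₁ = 8.610 + j66.00 Ω, |Z₁| = 66.56 Ω
Branch 2 (−jX_C): Z₂ = −j49.90 Ω
Parallel: Z = Z₁Z₂/(Z₁+Z₂), |Z| = 181.9 Ω, ∠Z = -69.30°
|Y| = 1/|Z| = 5.497 mS

5.497 mS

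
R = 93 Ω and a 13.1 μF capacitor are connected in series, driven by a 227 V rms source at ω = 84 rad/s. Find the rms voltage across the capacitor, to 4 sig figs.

225.8 V

X_C = 1/(ωC) = 908.8 Ω
Z = 93.00 − j908.8 Ω
|Z| = √(93.00² + 908.8²) = 913.5 Ω
I = V/|Z| = 248.5 mA
V_C = I·|Z_C| = 0.2485 × 908.8 = 225.8 V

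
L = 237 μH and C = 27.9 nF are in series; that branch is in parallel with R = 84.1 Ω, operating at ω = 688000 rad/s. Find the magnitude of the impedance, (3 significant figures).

X_L = ωL = 163 Ω
X_C = 1/(ωC) = 52.1 Ω
Branch 1: Z₁ = R = 84.1 Ω
Branch 2 (series LC): Z₂ = j(X_L − X_C) = j111 Ω
Parallel: Z = Z₁Z₂/(Z₁+Z₂), |Z| = 67.0 Ω, ∠Z = 37.2°

67.0 Ω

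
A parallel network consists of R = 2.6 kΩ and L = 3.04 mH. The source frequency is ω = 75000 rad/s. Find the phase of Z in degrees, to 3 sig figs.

85.0°

X_L = ωL = 228 Ω
Parallel: admittances add. Y = 1/R + 1/(jωL)
Y = (0.000385 − j0.00439) S
|Y| = 0.00440 S → |Z| = 1/|Y| = 227 Ω, ∠Z = −∠Y = 85.0°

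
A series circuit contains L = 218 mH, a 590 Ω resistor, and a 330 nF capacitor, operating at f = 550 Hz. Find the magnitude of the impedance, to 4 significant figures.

ω = 2πf = 3456 rad/s
X_L = ωL = 753.4 Ω
X_C = 1/(ωC) = 876.9 Ω
Net reactance X = X_L − X_C = -123.5 Ω
Z = 590.0 − j123.5 Ω
|Z| = √(590.0² + 123.5²) = 602.8 Ω

602.8 Ω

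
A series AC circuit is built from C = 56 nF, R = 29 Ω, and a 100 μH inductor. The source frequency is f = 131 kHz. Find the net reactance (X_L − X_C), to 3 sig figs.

ω = 2πf = 823100 rad/s
X_L = ωL = 82.3 Ω
X_C = 1/(ωC) = 21.7 Ω
X = 82.3 − 21.7 = 60.6 Ω

60.6 Ω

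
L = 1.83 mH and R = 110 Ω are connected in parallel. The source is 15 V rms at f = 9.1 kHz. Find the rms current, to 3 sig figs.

ω = 2πf = 57180 rad/s
X_L = ωL = 105 Ω
Parallel: admittances add. Y = 1/R + 1/(jωL)
Y = (0.00909 − j0.00956) S
|Y| = 0.0132 S → |Z| = 1/|Y| = 75.8 Ω, ∠Z = −∠Y = 46.4°
I = V/|Z| = 15/75.8 = 198 mA

198 mA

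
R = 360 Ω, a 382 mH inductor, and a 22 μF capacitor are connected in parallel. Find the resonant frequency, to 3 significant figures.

54.9 Hz

ω₀ = 1/√(LC) = 1/√(0.382 × 2.2e-05) = 345.0 rad/s
f₀ = ω₀/(2π) = 54.9 Hz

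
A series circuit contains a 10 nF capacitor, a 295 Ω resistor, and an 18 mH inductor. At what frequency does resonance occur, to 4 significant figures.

11.86 kHz

ω₀ = 1/√(LC) = 1/√(0.018 × 1e-08) = 74540 rad/s
f₀ = ω₀/(2π) = 11.86 kHz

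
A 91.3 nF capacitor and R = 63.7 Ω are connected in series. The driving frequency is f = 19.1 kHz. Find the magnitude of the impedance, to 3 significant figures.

ω = 2πf = 120000 rad/s
X_C = 1/(ωC) = 91.3 Ω
Z = 63.7 − j91.3 Ω
|Z| = √(63.7² + 91.3²) = 111 Ω

111 Ω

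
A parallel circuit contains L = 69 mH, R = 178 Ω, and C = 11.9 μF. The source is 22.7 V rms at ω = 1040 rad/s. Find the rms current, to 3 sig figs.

132 mA

X_L = ωL = 71.8 Ω
X_C = 1/(ωC) = 80.8 Ω
Parallel: admittances add. Y = 1/R + 1/(jωL) + jωC
Y = (0.00562 − j0.00156) S
|Y| = 0.00583 S → |Z| = 1/|Y| = 172 Ω, ∠Z = −∠Y = 15.5°
I = V/|Z| = 22.7/172 = 132 mA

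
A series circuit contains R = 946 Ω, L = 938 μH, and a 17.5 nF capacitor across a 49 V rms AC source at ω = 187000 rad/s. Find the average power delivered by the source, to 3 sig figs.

X_L = ωL = 175 Ω
X_C = 1/(ωC) = 306 Ω
Net reactance X = X_L − X_C = -130 Ω
Z = 946 − j130 Ω
|Z| = √(946² + 130²) = 955 Ω
∠Z = arctan(-130/946) = -7.83°
I = V/|Z| = 51.3 mA
P = VI cos φ = 49 × 0.0513 × cos(-7.83°) = 2.49 W

2.49 W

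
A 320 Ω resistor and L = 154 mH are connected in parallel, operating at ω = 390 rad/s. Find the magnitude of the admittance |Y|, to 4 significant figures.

16.94 mS

X_L = ωL = 60.06 Ω
Parallel: admittances add. Y = 1/R + 1/(jωL)
Y = (0.003125 − j0.01665) S
|Y| = 0.01694 S → |Z| = 1/|Y| = 59.03 Ω, ∠Z = −∠Y = 79.37°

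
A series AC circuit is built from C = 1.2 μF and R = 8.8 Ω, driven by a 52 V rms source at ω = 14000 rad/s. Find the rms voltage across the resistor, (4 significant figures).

7.605 V

X_C = 1/(ωC) = 59.52 Ω
Z = 8.800 − j59.52 Ω
|Z| = √(8.800² + 59.52²) = 60.17 Ω
I = V/|Z| = 864.2 mA
V_R = I·|Z_R| = 0.8642 × 8.800 = 7.605 V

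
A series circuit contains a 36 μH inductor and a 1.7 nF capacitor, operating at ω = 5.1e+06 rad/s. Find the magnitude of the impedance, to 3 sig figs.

68.3 Ω

X_L = ωL = 184 Ω
X_C = 1/(ωC) = 115 Ω
Net reactance X = X_L − X_C = 68.3 Ω
Z = j68.3 Ω
|Z| = √(0² + 68.3²) = 68.3 Ω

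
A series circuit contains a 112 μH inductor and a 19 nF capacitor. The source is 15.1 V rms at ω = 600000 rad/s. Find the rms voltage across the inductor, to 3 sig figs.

X_L = ωL = 67.2 Ω
X_C = 1/(ωC) = 87.7 Ω
Net reactance X = X_L − X_C = -20.5 Ω
Z = − j20.5 Ω
|Z| = √(0² + 20.5²) = 20.5 Ω
I = V/|Z| = 736 mA
V_L = I·|Z_L| = 0.736 × 67.2 = 49.5 V

49.5 V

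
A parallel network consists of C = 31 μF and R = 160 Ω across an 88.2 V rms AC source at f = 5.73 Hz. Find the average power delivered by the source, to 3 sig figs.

ω = 2πf = 36.00 rad/s
X_C = 1/(ωC) = 896 Ω
Parallel: admittances add. Y = 1/R + jωC
Y = (0.00625 + j0.00112) S
|Y| = 0.00635 S → |Z| = 1/|Y| = 158 Ω, ∠Z = −∠Y = -10.1°
I = V/|Z| = 560 mA
P = VI cos φ = 88.2 × 0.560 × cos(-10.1°) = 48.6 W

48.6 W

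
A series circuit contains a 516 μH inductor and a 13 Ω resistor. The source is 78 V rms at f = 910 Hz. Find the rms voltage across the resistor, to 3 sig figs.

ω = 2πf = 5718 rad/s
X_L = ωL = 2.95 Ω
Z = 13.0 + j2.95 Ω
|Z| = √(13.0² + 2.95²) = 13.3 Ω
I = V/|Z| = 5.85 A
V_R = I·|Z_R| = 5.85 × 13.0 = 76.1 V

76.1 V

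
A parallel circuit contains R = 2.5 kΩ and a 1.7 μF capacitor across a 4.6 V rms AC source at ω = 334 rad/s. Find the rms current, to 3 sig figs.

X_C = 1/(ωC) = 1760 Ω
Parallel: admittances add. Y = 1/R + jωC
Y = (0.000400 + j0.000568) S
|Y| = 0.000695 S → |Z| = 1/|Y| = 1440 Ω, ∠Z = −∠Y = -54.8°
I = V/|Z| = 4.6/1440 = 3.19 mA

3.19 mA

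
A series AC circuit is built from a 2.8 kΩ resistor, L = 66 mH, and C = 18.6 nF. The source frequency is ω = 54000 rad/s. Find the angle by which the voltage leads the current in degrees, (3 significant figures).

42.5°

X_L = ωL = 3560 Ω
X_C = 1/(ωC) = 996 Ω
Net reactance X = X_L − X_C = 2570 Ω
Z = 2800 + j2570 Ω
|Z| = √(2800² + 2570²) = 3800 Ω
∠Z = arctan(2570/2800) = 42.5°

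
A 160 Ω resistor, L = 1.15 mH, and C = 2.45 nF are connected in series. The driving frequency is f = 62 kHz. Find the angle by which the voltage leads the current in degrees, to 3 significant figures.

-75.1°

ω = 2πf = 389600 rad/s
X_L = ωL = 448 Ω
X_C = 1/(ωC) = 1050 Ω
Net reactance X = X_L − X_C = -600 Ω
Z = 160 − j600 Ω
|Z| = √(160² + 600²) = 621 Ω
∠Z = arctan(-600/160) = -75.1°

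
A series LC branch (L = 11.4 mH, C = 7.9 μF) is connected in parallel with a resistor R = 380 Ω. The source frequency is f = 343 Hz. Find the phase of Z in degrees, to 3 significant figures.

ω = 2πf = 2155 rad/s
X_L = ωL = 24.6 Ω
X_C = 1/(ωC) = 58.7 Ω
Branch 1: Z₁ = R = 380 Ω
Branch 2 (series LC): Z₂ = j(X_L − X_C) = −j34.2 Ω
Parallel: Z = Z₁Z₂/(Z₁+Z₂), |Z| = 34.0 Ω, ∠Z = -84.9°

-84.9°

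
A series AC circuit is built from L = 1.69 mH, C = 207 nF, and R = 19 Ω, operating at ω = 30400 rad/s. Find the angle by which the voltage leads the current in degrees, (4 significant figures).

X_L = ωL = 51.38 Ω
X_C = 1/(ωC) = 158.9 Ω
Net reactance X = X_L − X_C = -107.5 Ω
Z = 19.00 − j107.5 Ω
|Z| = √(19.00² + 107.5²) = 109.2 Ω
∠Z = arctan(-107.5/19.00) = -79.98°

-79.98°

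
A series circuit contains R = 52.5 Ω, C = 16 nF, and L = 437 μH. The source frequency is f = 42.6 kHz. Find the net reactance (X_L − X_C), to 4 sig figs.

ω = 2πf = 267700 rad/s
X_L = ωL = 117.0 Ω
X_C = 1/(ωC) = 233.5 Ω
X = 117.0 − 233.5 = -116.5 Ω

-116.5 Ω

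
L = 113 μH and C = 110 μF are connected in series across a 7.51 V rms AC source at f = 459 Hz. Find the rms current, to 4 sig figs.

ω = 2πf = 2884 rad/s
X_L = ωL = 0.3259 Ω
X_C = 1/(ωC) = 3.152 Ω
Net reactance X = X_L − X_C = -2.826 Ω
Z = − j2.826 Ω
|Z| = √(0² + 2.826²) = 2.826 Ω
I = V/|Z| = 7.51/2.826 = 2.657 A

2.657 A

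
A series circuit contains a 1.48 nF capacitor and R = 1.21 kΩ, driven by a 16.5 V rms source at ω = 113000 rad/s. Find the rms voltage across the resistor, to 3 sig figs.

X_C = 1/(ωC) = 5980 Ω
Z = 1210 − j5980 Ω
|Z| = √(1210² + 5980²) = 6100 Ω
I = V/|Z| = 2.70 mA
V_R = I·|Z_R| = 0.00270 × 1210 = 3.27 V

3.27 V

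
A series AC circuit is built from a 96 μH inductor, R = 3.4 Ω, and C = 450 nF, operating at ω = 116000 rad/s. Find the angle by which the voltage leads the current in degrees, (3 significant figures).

X_L = ωL = 11.1 Ω
X_C = 1/(ωC) = 19.2 Ω
Net reactance X = X_L − X_C = -8.02 Ω
Z = 3.40 − j8.02 Ω
|Z| = √(3.40² + 8.02²) = 8.71 Ω
∠Z = arctan(-8.02/3.40) = -67.0°

-67.0°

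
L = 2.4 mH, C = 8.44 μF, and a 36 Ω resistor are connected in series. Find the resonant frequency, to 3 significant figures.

ω₀ = 1/√(LC) = 1/√(0.0024 × 8.44e-06) = 7026 rad/s
f₀ = ω₀/(2π) = 1.12 kHz

1.12 kHz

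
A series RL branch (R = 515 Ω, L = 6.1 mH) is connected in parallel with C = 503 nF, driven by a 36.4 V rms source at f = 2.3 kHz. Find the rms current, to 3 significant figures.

ω = 2πf = 14450 rad/s
X_L = ωL = 88.2 Ω
X_C = 1/(ωC) = 138 Ω
Branch 1 (R+jX_L): Z₁ = 515 + j88.2 Ω, |Z₁| = 522 Ω
Branch 2 (−jX_C): Z₂ = −j138 Ω
Parallel: Z = Z₁Z₂/(Z₁+Z₂), |Z| = 139 Ω, ∠Z = -74.8°
I = V/|Z| = 36.4/139 = 262 mA

262 mA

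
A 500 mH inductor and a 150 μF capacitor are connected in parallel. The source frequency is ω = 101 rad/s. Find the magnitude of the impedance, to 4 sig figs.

X_L = ωL = 50.50 Ω
X_C = 1/(ωC) = 66.01 Ω
Parallel: admittances add. Y = 1/(jωL) + jωC
Y = (0 − j0.004652) S
|Y| = 0.004652 S → |Z| = 1/|Y| = 215.0 Ω, ∠Z = −∠Y = 90.00°

215.0 Ω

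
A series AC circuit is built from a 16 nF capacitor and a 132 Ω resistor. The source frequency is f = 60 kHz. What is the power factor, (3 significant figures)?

ω = 2πf = 377000 rad/s
X_C = 1/(ωC) = 166 Ω
Z = 132 − j166 Ω
|Z| = √(132² + 166²) = 212 Ω
∠Z = arctan(-166/132) = -51.5°
cos φ = cos(-51.5°) = 0.623

0.623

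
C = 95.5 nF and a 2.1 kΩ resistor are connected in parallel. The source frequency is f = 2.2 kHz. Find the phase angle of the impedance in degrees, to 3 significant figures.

-70.2°

ω = 2πf = 13820 rad/s
X_C = 1/(ωC) = 758 Ω
Parallel: admittances add. Y = 1/R + jωC
Y = (0.000476 + j0.00132) S
|Y| = 0.00140 S → |Z| = 1/|Y| = 713 Ω, ∠Z = −∠Y = -70.2°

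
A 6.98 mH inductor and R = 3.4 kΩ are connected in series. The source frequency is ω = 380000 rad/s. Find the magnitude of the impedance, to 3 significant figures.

4310 Ω

X_L = ωL = 2650 Ω
Z = 3400 + j2650 Ω
|Z| = √(3400² + 2650²) = 4310 Ω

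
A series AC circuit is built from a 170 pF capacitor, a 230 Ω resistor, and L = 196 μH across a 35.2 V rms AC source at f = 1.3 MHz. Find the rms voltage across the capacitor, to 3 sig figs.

ω = 2πf = 8.168e+06 rad/s
X_L = ωL = 1600 Ω
X_C = 1/(ωC) = 720 Ω
Net reactance X = X_L − X_C = 881 Ω
Z = 230 + j881 Ω
|Z| = √(230² + 881²) = 910 Ω
I = V/|Z| = 38.7 mA
V_C = I·|Z_C| = 0.0387 × 720 = 27.8 V

27.8 V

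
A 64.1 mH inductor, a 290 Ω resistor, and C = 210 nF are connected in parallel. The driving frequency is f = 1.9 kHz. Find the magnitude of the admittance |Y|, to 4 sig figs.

3.651 mS

ω = 2πf = 11940 rad/s
X_L = ωL = 765.2 Ω
X_C = 1/(ωC) = 398.9 Ω
Parallel: admittances add. Y = 1/R + 1/(jωL) + jωC
Y = (0.003448 + j0.001200) S
|Y| = 0.003651 S → |Z| = 1/|Y| = 273.9 Ω, ∠Z = −∠Y = -19.19°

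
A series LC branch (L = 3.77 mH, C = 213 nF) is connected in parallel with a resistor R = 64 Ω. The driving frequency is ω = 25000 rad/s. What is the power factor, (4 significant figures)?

X_L = ωL = 94.25 Ω
X_C = 1/(ωC) = 187.8 Ω
Branch 1: Z₁ = R = 64.00 Ω
Branch 2 (series LC): Z₂ = j(X_L − X_C) = −j93.54 Ω
Parallel: Z = Z₁Z₂/(Z₁+Z₂), |Z| = 52.82 Ω, ∠Z = -34.38°
cos φ = cos(-34.38°) = 0.8253

0.8253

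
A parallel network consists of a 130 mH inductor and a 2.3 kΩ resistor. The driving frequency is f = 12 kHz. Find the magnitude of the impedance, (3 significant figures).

ω = 2πf = 75400 rad/s
X_L = ωL = 9800 Ω
Parallel: admittances add. Y = 1/R + 1/(jωL)
Y = (0.000435 − j0.000102) S
|Y| = 0.000447 S → |Z| = 1/|Y| = 2240 Ω, ∠Z = −∠Y = 13.2°

2240 Ω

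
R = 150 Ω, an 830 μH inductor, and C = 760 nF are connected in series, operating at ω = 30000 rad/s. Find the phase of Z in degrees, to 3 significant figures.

-7.20°

X_L = ωL = 24.9 Ω
X_C = 1/(ωC) = 43.9 Ω
Net reactance X = X_L − X_C = -19.0 Ω
Z = 150 − j19.0 Ω
|Z| = √(150² + 19.0²) = 151 Ω
∠Z = arctan(-19.0/150) = -7.20°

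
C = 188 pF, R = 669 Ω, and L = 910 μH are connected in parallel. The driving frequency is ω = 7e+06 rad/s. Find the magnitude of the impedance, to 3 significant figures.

529 Ω

X_L = ωL = 6370 Ω
X_C = 1/(ωC) = 760 Ω
Parallel: admittances add. Y = 1/R + 1/(jωL) + jωC
Y = (0.00149 + j0.00116) S
|Y| = 0.00189 S → |Z| = 1/|Y| = 529 Ω, ∠Z = −∠Y = -37.8°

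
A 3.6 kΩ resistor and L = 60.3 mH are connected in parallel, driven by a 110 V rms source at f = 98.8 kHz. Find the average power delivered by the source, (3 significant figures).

3.36 W

ω = 2πf = 620800 rad/s
X_L = ωL = 37400 Ω
Parallel: admittances add. Y = 1/R + 1/(jωL)
Y = (0.000278 − j2.67e-05) S
|Y| = 0.000279 S → |Z| = 1/|Y| = 3580 Ω, ∠Z = −∠Y = 5.49°
I = V/|Z| = 30.7 mA
P = VI cos φ = 110 × 0.0307 × cos(5.49°) = 3.36 W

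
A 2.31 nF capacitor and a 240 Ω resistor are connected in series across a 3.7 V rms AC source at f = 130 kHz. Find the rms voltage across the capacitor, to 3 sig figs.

3.37 V

ω = 2πf = 816800 rad/s
X_C = 1/(ωC) = 530 Ω
Z = 240 − j530 Ω
|Z| = √(240² + 530²) = 582 Ω
I = V/|Z| = 6.36 mA
V_C = I·|Z_C| = 0.00636 × 530 = 3.37 V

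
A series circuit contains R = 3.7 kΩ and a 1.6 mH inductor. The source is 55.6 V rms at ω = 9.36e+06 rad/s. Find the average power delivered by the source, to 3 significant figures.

48.1 mW

X_L = ωL = 15000 Ω
Z = 3700 + j15000 Ω
|Z| = √(3700² + 15000²) = 15400 Ω
∠Z = arctan(15000/3700) = 76.1°
I = V/|Z| = 3.60 mA
P = VI cos φ = 55.6 × 0.00360 × cos(76.1°) = 48.1 mW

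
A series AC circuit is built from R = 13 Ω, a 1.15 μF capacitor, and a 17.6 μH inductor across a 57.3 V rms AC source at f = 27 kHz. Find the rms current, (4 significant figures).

ω = 2πf = 169600 rad/s
X_L = ωL = 2.986 Ω
X_C = 1/(ωC) = 5.126 Ω
Net reactance X = X_L − X_C = -2.140 Ω
Z = 13.00 − j2.140 Ω
|Z| = √(13.00² + 2.140²) = 13.17 Ω
I = V/|Z| = 57.3/13.17 = 4.349 A

4.349 A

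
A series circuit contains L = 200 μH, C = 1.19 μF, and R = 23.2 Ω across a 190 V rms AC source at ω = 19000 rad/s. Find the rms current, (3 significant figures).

4.08 A

X_L = ωL = 3.80 Ω
X_C = 1/(ωC) = 44.2 Ω
Net reactance X = X_L − X_C = -40.4 Ω
Z = 23.2 − j40.4 Ω
|Z| = √(23.2² + 40.4²) = 46.6 Ω
I = V/|Z| = 190/46.6 = 4.08 A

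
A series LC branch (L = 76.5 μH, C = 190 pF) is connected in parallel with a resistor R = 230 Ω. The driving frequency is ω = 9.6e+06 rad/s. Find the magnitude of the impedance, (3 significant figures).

X_L = ωL = 734 Ω
X_C = 1/(ωC) = 548 Ω
Branch 1: Z₁ = R = 230 Ω
Branch 2 (series LC): Z₂ = j(X_L − X_C) = j186 Ω
Parallel: Z = Z₁Z₂/(Z₁+Z₂), |Z| = 145 Ω, ∠Z = 51.0°

145 Ω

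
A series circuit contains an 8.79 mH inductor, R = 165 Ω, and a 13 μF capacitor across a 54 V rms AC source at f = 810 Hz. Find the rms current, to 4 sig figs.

ω = 2πf = 5089 rad/s
X_L = ωL = 44.74 Ω
X_C = 1/(ωC) = 15.11 Ω
Net reactance X = X_L − X_C = 29.62 Ω
Z = 165.0 + j29.62 Ω
|Z| = √(165.0² + 29.62²) = 167.6 Ω
I = V/|Z| = 54/167.6 = 322.1 mA

322.1 mA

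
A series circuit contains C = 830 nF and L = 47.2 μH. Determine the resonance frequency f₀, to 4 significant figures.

ω₀ = 1/√(LC) = 1/√(4.72e-05 × 8.3e-07) = 159800 rad/s
f₀ = ω₀/(2π) = 25.43 kHz

25.43 kHz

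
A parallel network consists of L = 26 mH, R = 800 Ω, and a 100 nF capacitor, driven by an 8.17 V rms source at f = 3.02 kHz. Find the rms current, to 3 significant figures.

10.3 mA

ω = 2πf = 18980 rad/s
X_L = ωL = 493 Ω
X_C = 1/(ωC) = 527 Ω
Parallel: admittances add. Y = 1/R + 1/(jωL) + jωC
Y = (0.00125 − j0.000129) S
|Y| = 0.00126 S → |Z| = 1/|Y| = 796 Ω, ∠Z = −∠Y = 5.91°
I = V/|Z| = 8.17/796 = 10.3 mA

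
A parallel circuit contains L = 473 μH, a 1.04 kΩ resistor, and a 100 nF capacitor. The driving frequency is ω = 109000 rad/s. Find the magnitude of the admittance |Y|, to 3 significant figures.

8.55 mS

X_L = ωL = 51.6 Ω
X_C = 1/(ωC) = 91.7 Ω
Parallel: admittances add. Y = 1/R + 1/(jωL) + jωC
Y = (0.000962 − j0.00850) S
|Y| = 0.00855 S → |Z| = 1/|Y| = 117 Ω, ∠Z = −∠Y = 83.5°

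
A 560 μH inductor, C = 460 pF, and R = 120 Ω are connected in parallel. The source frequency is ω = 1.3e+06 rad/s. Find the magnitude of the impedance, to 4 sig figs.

119.5 Ω

X_L = ωL = 728.0 Ω
X_C = 1/(ωC) = 1672 Ω
Parallel: admittances add. Y = 1/R + 1/(jωL) + jωC
Y = (0.008333 − j0.0007756) S
|Y| = 0.008369 S → |Z| = 1/|Y| = 119.5 Ω, ∠Z = −∠Y = 5.317°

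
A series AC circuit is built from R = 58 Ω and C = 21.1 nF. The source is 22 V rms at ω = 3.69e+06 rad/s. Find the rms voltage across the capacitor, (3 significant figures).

X_C = 1/(ωC) = 12.8 Ω
Z = 58.0 − j12.8 Ω
|Z| = √(58.0² + 12.8²) = 59.4 Ω
I = V/|Z| = 370 mA
V_C = I·|Z_C| = 0.370 × 12.8 = 4.76 V

4.76 V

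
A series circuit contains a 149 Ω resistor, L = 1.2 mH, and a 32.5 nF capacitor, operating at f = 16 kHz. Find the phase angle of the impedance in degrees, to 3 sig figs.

ω = 2πf = 100500 rad/s
X_L = ωL = 121 Ω
X_C = 1/(ωC) = 306 Ω
Net reactance X = X_L − X_C = -185 Ω
Z = 149 − j185 Ω
|Z| = √(149² + 185²) = 238 Ω
∠Z = arctan(-185/149) = -51.2°

-51.2°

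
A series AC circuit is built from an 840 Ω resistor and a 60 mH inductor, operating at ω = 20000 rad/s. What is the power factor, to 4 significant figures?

X_L = ωL = 1200 Ω
Z = 840.0 + j1200 Ω
|Z| = √(840.0² + 1200²) = 1465 Ω
∠Z = arctan(1200/840.0) = 55.01°
cos φ = cos(55.01°) = 0.5735

0.5735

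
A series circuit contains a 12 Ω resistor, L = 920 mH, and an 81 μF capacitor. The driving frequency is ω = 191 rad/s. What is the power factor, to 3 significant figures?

0.107

X_L = ωL = 176 Ω
X_C = 1/(ωC) = 64.6 Ω
Net reactance X = X_L − X_C = 111 Ω
Z = 12.0 + j111 Ω
|Z| = √(12.0² + 111²) = 112 Ω
∠Z = arctan(111/12.0) = 83.8°
cos φ = cos(83.8°) = 0.107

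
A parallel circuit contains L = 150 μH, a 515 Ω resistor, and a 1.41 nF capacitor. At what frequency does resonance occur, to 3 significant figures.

346 kHz

ω₀ = 1/√(LC) = 1/√(0.00015 × 1.41e-09) = 2.174e+06 rad/s
f₀ = ω₀/(2π) = 346 kHz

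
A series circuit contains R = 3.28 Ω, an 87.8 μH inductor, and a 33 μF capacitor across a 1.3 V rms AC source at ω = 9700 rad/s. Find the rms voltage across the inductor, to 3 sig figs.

X_L = ωL = 0.852 Ω
X_C = 1/(ωC) = 3.12 Ω
Net reactance X = X_L − X_C = -2.27 Ω
Z = 3.28 − j2.27 Ω
|Z| = √(3.28² + 2.27²) = 3.99 Ω
I = V/|Z| = 326 mA
V_L = I·|Z_L| = 0.326 × 0.852 = 0.277 V

0.277 V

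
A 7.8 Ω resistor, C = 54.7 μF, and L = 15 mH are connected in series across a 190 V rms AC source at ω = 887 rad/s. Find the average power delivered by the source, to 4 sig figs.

X_L = ωL = 13.30 Ω
X_C = 1/(ωC) = 20.61 Ω
Net reactance X = X_L − X_C = -7.306 Ω
Z = 7.800 − j7.306 Ω
|Z| = √(7.800² + 7.306²) = 10.69 Ω
∠Z = arctan(-7.306/7.800) = -43.13°
I = V/|Z| = 17.78 A
P = VI cos φ = 190 × 17.78 × cos(-43.13°) = 2.465 kW

2.465 kW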